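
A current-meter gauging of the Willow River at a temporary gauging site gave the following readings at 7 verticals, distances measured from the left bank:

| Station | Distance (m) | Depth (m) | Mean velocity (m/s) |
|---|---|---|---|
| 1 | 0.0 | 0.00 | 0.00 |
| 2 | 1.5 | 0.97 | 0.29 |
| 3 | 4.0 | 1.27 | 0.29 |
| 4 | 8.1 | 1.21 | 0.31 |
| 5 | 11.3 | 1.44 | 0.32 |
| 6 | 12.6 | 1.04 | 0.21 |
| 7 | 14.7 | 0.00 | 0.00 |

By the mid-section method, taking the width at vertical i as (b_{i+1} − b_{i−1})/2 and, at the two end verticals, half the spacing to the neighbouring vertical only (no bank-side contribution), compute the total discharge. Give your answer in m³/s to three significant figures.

w_2 = (4.0 − 0.0)/2 = 2 m; q_2 = 0.29 × 0.97 × 2 = 0.5626 m³/s
w_3 = (8.1 − 1.5)/2 = 3.3 m; q_3 = 0.29 × 1.27 × 3.3 = 1.215 m³/s
w_4 = (11.3 − 4.0)/2 = 3.65 m; q_4 = 0.31 × 1.21 × 3.65 = 1.369 m³/s
w_5 = (12.6 − 8.1)/2 = 2.25 m; q_5 = 0.32 × 1.44 × 2.25 = 1.037 m³/s
w_6 = (14.7 − 11.3)/2 = 1.7 m; q_6 = 0.21 × 1.04 × 1.7 = 0.3713 m³/s
Stations 1, 7 contribute zero (depth or velocity is 0).
Q = Σ qᵢ = 4.555 m³/s

4.56 m³/s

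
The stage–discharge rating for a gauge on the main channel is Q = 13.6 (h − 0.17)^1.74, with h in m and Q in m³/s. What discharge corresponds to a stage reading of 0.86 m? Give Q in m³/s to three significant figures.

Q = 13.6 × (0.86 − 0.17)^1.74 = 13.6 × 0.69^1.74 = 7.131 m³/s

7.13 m³/s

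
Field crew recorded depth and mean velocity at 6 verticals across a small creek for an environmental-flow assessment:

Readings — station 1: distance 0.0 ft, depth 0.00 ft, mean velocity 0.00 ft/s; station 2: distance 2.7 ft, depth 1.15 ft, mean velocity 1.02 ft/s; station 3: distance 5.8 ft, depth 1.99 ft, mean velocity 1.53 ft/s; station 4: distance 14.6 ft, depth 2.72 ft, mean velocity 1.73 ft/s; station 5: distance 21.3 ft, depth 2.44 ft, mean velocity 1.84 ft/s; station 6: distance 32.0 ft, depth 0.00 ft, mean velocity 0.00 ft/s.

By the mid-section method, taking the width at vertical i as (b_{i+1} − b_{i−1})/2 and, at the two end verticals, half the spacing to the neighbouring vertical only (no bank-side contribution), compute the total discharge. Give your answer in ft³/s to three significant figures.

97.0 ft³/s

w_2 = (5.8 − 0.0)/2 = 2.9 ft; q_2 = 1.02 × 1.15 × 2.9 = 3.402 ft³/s
w_3 = (14.6 − 2.7)/2 = 5.95 ft; q_3 = 1.53 × 1.99 × 5.95 = 18.12 ft³/s
w_4 = (21.3 − 5.8)/2 = 7.75 ft; q_4 = 1.73 × 2.72 × 7.75 = 36.47 ft³/s
w_5 = (32.0 − 14.6)/2 = 8.7 ft; q_5 = 1.84 × 2.44 × 8.7 = 39.06 ft³/s
Stations 1, 6 contribute zero (depth or velocity is 0).
Q = Σ qᵢ = 97.05 ft³/s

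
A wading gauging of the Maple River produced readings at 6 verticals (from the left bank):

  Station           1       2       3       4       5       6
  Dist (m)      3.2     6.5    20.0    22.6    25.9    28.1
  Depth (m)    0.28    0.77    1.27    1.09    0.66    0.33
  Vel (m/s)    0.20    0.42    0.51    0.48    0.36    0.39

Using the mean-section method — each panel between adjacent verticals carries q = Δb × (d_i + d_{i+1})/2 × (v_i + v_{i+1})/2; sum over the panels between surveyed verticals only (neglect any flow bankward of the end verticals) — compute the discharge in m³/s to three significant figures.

Panel 1-2: Δb = 3.3 m, d̄ = (0.28+0.77)/2 = 0.525, v̄ = (0.20+0.42)/2 = 0.31 → q = 3.3×0.525×0.31 = 0.5371 m³/s
Panel 2-3: Δb = 13.5 m, d̄ = (0.77+1.27)/2 = 1.02, v̄ = (0.42+0.51)/2 = 0.465 → q = 13.5×1.02×0.465 = 6.403 m³/s
Panel 3-4: Δb = 2.6 m, d̄ = (1.27+1.09)/2 = 1.18, v̄ = (0.51+0.48)/2 = 0.495 → q = 2.6×1.18×0.495 = 1.519 m³/s
Panel 4-5: Δb = 3.3 m, d̄ = (1.09+0.66)/2 = 0.875, v̄ = (0.48+0.36)/2 = 0.42 → q = 3.3×0.875×0.42 = 1.213 m³/s
Panel 5-6: Δb = 2.2 m, d̄ = (0.66+0.33)/2 = 0.495, v̄ = (0.36+0.39)/2 = 0.375 → q = 2.2×0.495×0.375 = 0.4084 m³/s
Q = Σ q = 10.08 m³/s

10.1 m³/s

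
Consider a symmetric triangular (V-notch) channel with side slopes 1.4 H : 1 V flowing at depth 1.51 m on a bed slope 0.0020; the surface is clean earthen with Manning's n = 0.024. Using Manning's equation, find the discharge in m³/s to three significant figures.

4.30 m³/s

A = z·y² = 1.4×1.51² = 3.192 m²
P = 2y√(1+z²) = 2×1.51×√(1+1.4²) = 5.196 m
R = A/P = 3.192/5.196 = 0.6144 m
Q = (1/n)·A·R^(2/3)·S^(1/2) = (1/0.024) × 3.192 × 0.6144^(2/3) × 0.0020^(1/2) = 4.299 m³/s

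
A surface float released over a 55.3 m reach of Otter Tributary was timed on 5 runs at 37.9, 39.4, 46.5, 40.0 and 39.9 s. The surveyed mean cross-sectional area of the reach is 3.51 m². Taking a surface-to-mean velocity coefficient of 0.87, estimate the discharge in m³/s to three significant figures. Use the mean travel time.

4.15 m³/s

t̄ = (37.9 + 39.4 + 46.5 + 40.0 + 39.9) / 5 = 40.74 s
v_surface = L / t̄ = 55.3 / 40.74 = 1.357 m/s
v_mean = 0.87 × 1.357 = 1.181 m/s
Q = A × v_mean = 3.51 × 1.181 = 4.145 m³/s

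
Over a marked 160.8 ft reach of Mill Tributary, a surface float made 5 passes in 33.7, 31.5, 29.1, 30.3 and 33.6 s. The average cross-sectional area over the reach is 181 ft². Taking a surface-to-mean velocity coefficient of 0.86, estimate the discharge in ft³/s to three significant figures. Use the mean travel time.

t̄ = (33.7 + 31.5 + 29.1 + 30.3 + 33.6) / 5 = 31.64 s
v_surface = L / t̄ = 160.8 / 31.64 = 5.082 ft/s
v_mean = 0.86 × 5.082 = 4.371 ft/s
Q = A × v_mean = 181 × 4.371 = 791.1 ft³/s

791 ft³/s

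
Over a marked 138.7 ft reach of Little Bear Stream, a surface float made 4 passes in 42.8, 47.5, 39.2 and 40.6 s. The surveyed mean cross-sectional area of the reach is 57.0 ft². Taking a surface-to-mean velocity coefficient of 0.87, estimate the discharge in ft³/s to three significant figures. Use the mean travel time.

162 ft³/s

t̄ = (42.8 + 47.5 + 39.2 + 40.6) / 4 = 42.525 s
v_surface = L / t̄ = 138.7 / 42.525 = 3.262 ft/s
v_mean = 0.87 × 3.262 = 2.838 ft/s
Q = A × v_mean = 57.0 × 2.838 = 161.7 ft³/s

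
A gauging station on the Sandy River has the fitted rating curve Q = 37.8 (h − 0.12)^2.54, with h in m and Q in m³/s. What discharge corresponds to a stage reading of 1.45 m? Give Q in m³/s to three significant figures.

Q = 37.8 × (1.45 − 0.12)^2.54 = 37.8 × 1.33^2.54 = 78.00 m³/s

78.0 m³/s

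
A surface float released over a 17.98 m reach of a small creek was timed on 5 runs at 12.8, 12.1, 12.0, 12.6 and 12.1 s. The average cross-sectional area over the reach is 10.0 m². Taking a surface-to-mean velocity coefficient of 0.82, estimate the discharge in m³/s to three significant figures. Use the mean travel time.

12.0 m³/s

t̄ = (12.8 + 12.1 + 12.0 + 12.6 + 12.1) / 5 = 12.32 s
v_surface = L / t̄ = 17.98 / 12.32 = 1.459 m/s
v_mean = 0.82 × 1.459 = 1.197 m/s
Q = A × v_mean = 10.0 × 1.197 = 11.97 m³/s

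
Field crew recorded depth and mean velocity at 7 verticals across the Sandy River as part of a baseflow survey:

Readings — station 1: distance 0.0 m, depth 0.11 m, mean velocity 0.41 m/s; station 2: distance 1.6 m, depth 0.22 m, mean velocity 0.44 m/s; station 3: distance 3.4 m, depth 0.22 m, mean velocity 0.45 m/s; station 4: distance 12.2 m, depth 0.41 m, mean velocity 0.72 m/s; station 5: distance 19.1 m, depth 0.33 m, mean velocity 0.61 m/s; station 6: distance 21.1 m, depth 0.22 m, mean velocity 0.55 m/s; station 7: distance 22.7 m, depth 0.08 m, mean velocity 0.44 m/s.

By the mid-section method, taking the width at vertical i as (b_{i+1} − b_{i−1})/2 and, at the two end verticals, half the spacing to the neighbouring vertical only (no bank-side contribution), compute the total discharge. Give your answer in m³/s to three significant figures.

4.18 m³/s

w_1 = (1.6 − 0.0)/2 = 0.8 m; q_1 = 0.41 × 0.11 × 0.8 = 0.03608 m³/s
w_2 = (3.4 − 0.0)/2 = 1.7 m; q_2 = 0.44 × 0.22 × 1.7 = 0.1646 m³/s
w_3 = (12.2 − 1.6)/2 = 5.3 m; q_3 = 0.45 × 0.22 × 5.3 = 0.5247 m³/s
w_4 = (19.1 − 3.4)/2 = 7.85 m; q_4 = 0.72 × 0.41 × 7.85 = 2.317 m³/s
w_5 = (21.1 − 12.2)/2 = 4.45 m; q_5 = 0.61 × 0.33 × 4.45 = 0.8958 m³/s
w_6 = (22.7 − 19.1)/2 = 1.8 m; q_6 = 0.55 × 0.22 × 1.8 = 0.2178 m³/s
w_7 = (22.7 − 21.1)/2 = 0.8 m; q_7 = 0.44 × 0.08 × 0.8 = 0.02816 m³/s
Q = Σ qᵢ = 4.184 m³/s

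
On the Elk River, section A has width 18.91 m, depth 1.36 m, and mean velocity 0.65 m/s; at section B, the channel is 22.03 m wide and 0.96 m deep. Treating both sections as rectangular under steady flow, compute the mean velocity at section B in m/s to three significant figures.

Q = A₁V₁ = (18.91×1.36) × 0.65 = 16.72 m³/s
A₂ = 22.03 × 0.96 = 21.15 m²
V₂ = Q/A₂ = 16.72/21.15 = 0.7904 m/s

0.790 m/s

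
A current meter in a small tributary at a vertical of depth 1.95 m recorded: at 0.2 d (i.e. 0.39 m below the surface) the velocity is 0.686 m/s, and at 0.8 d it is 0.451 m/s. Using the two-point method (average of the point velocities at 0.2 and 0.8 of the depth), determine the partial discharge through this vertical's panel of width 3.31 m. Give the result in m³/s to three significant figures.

v̄ = (0.686 + 0.451) / 2 = 0.5685 m/s
q = v̄ × d × w = 0.5685 × 1.95 × 3.31 = 3.669 m³/s

3.67 m³/s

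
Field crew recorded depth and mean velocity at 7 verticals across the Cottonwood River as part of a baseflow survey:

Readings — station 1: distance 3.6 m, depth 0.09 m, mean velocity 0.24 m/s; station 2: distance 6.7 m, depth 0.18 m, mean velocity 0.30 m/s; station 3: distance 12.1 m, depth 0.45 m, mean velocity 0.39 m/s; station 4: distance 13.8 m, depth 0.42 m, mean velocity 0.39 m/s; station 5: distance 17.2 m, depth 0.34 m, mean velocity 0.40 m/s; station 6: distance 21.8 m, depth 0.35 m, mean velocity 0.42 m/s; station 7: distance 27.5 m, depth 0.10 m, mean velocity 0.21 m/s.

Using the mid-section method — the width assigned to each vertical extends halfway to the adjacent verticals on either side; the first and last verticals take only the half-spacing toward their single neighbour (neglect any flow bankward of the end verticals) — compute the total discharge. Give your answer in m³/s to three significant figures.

2.66 m³/s

w_1 = (6.7 − 3.6)/2 = 1.55 m; q_1 = 0.24 × 0.09 × 1.55 = 0.03348 m³/s
w_2 = (12.1 − 3.6)/2 = 4.25 m; q_2 = 0.30 × 0.18 × 4.25 = 0.2295 m³/s
w_3 = (13.8 − 6.7)/2 = 3.55 m; q_3 = 0.39 × 0.45 × 3.55 = 0.6230 m³/s
w_4 = (17.2 − 12.1)/2 = 2.55 m; q_4 = 0.39 × 0.42 × 2.55 = 0.4177 m³/s
w_5 = (21.8 − 13.8)/2 = 4 m; q_5 = 0.40 × 0.34 × 4 = 0.5440 m³/s
w_6 = (27.5 − 17.2)/2 = 5.15 m; q_6 = 0.42 × 0.35 × 5.15 = 0.7571 m³/s
w_7 = (27.5 − 21.8)/2 = 2.85 m; q_7 = 0.21 × 0.10 × 2.85 = 0.05985 m³/s
Q = Σ qᵢ = 2.665 m³/s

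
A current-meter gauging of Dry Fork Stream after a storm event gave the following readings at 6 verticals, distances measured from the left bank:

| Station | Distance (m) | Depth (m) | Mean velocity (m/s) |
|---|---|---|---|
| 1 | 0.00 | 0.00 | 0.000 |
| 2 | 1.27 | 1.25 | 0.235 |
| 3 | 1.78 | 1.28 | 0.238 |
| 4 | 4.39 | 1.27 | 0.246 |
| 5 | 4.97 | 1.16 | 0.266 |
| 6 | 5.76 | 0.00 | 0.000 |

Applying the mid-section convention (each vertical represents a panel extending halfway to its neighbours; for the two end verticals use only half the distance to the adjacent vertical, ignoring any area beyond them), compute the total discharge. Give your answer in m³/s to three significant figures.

w_2 = (1.78 − 0.00)/2 = 0.89 m; q_2 = 0.235 × 1.25 × 0.89 = 0.2614 m³/s
w_3 = (4.39 − 1.27)/2 = 1.56 m; q_3 = 0.238 × 1.28 × 1.56 = 0.4752 m³/s
w_4 = (4.97 − 1.78)/2 = 1.595 m; q_4 = 0.246 × 1.27 × 1.595 = 0.4983 m³/s
w_5 = (5.76 − 4.39)/2 = 0.685 m; q_5 = 0.266 × 1.16 × 0.685 = 0.2114 m³/s
Stations 1, 6 contribute zero (depth or velocity is 0).
Q = Σ qᵢ = 1.446 m³/s

1.45 m³/s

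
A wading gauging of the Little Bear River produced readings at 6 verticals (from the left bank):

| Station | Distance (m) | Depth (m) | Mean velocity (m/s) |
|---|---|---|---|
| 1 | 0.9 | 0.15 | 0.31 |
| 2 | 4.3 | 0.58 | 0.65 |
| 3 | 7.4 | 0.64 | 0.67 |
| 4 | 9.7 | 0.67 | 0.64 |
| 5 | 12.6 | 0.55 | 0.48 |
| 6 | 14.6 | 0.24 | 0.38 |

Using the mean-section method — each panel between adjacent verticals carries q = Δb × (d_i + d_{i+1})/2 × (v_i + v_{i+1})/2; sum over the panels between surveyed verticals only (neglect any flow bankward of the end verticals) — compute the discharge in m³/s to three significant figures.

Panel 1-2: Δb = 3.4 m, d̄ = (0.15+0.58)/2 = 0.365, v̄ = (0.31+0.65)/2 = 0.48 → q = 3.4×0.365×0.48 = 0.5957 m³/s
Panel 2-3: Δb = 3.1 m, d̄ = (0.58+0.64)/2 = 0.61, v̄ = (0.65+0.67)/2 = 0.66 → q = 3.1×0.61×0.66 = 1.248 m³/s
Panel 3-4: Δb = 2.3 m, d̄ = (0.64+0.67)/2 = 0.655, v̄ = (0.67+0.64)/2 = 0.655 → q = 2.3×0.655×0.655 = 0.9868 m³/s
Panel 4-5: Δb = 2.9 m, d̄ = (0.67+0.55)/2 = 0.61, v̄ = (0.64+0.48)/2 = 0.56 → q = 2.9×0.61×0.56 = 0.9906 m³/s
Panel 5-6: Δb = 2 m, d̄ = (0.55+0.24)/2 = 0.395, v̄ = (0.48+0.38)/2 = 0.43 → q = 2×0.395×0.43 = 0.3397 m³/s
Q = Σ q = 4.161 m³/s

4.16 m³/s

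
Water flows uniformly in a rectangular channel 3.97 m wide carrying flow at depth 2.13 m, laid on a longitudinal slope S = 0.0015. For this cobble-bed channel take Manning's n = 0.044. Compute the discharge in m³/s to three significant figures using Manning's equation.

A = b·y = 3.97 × 2.13 = 8.456 m²
P = b + 2y = 3.97 + 2×2.13 = 8.230 m
R = A/P = 8.456/8.230 = 1.027 m
Q = (1/n)·A·R^(2/3)·S^(1/2) = (1/0.044) × 8.456 × 1.027^(2/3) × 0.0015^(1/2) = 7.579 m³/s

7.58 m³/s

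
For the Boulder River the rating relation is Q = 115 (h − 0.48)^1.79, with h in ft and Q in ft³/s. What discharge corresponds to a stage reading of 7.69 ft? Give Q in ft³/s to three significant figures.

3950 ft³/s

Q = 115 × (7.69 − 0.48)^1.79 = 115 × 7.21^1.79 = 3948 ft³/s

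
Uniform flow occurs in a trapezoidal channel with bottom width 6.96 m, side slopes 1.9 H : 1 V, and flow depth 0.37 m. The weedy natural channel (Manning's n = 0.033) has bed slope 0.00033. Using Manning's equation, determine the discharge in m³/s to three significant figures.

A = (b + z·y)·y = (6.96 + 1.9×0.37)×0.37 = 2.835 m²
P = b + 2y√(1+z²) = 6.96 + 2×0.37×√(1+1.9²) = 8.549 m
R = A/P = 2.835/8.549 = 0.3317 m
Q = (1/n)·A·R^(2/3)·S^(1/2) = (1/0.033) × 2.835 × 0.3317^(2/3) × 0.00033^(1/2) = 0.7478 m³/s

0.748 m³/s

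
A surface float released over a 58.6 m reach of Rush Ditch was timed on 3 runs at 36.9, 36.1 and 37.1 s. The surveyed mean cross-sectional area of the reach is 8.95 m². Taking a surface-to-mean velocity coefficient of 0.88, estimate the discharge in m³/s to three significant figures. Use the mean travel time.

12.6 m³/s

t̄ = (36.9 + 36.1 + 37.1) / 3 = 36.7 s
v_surface = L / t̄ = 58.6 / 36.7 = 1.597 m/s
v_mean = 0.88 × 1.597 = 1.405 m/s
Q = A × v_mean = 8.95 × 1.405 = 12.58 m³/s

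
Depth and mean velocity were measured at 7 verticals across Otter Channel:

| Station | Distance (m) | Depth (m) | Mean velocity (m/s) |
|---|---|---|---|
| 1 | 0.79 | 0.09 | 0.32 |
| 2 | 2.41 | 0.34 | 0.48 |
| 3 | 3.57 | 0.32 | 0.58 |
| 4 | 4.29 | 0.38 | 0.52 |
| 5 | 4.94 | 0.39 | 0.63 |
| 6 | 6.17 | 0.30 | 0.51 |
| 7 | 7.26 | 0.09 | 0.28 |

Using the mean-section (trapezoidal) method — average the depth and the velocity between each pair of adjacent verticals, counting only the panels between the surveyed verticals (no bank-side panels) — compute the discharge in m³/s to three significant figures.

Panel 1-2: Δb = 1.62 m, d̄ = (0.09+0.34)/2 = 0.215, v̄ = (0.32+0.48)/2 = 0.4 → q = 1.62×0.215×0.4 = 0.1393 m³/s
Panel 2-3: Δb = 1.16 m, d̄ = (0.34+0.32)/2 = 0.33, v̄ = (0.48+0.58)/2 = 0.53 → q = 1.16×0.33×0.53 = 0.2029 m³/s
Panel 3-4: Δb = 0.72 m, d̄ = (0.32+0.38)/2 = 0.35, v̄ = (0.58+0.52)/2 = 0.55 → q = 0.72×0.35×0.55 = 0.1386 m³/s
Panel 4-5: Δb = 0.65 m, d̄ = (0.38+0.39)/2 = 0.385, v̄ = (0.52+0.63)/2 = 0.575 → q = 0.65×0.385×0.575 = 0.1439 m³/s
Panel 5-6: Δb = 1.23 m, d̄ = (0.39+0.30)/2 = 0.345, v̄ = (0.63+0.51)/2 = 0.57 → q = 1.23×0.345×0.57 = 0.2419 m³/s
Panel 6-7: Δb = 1.09 m, d̄ = (0.30+0.09)/2 = 0.195, v̄ = (0.51+0.28)/2 = 0.395 → q = 1.09×0.195×0.395 = 0.08396 m³/s
Q = Σ q = 0.9505 m³/s

0.951 m³/s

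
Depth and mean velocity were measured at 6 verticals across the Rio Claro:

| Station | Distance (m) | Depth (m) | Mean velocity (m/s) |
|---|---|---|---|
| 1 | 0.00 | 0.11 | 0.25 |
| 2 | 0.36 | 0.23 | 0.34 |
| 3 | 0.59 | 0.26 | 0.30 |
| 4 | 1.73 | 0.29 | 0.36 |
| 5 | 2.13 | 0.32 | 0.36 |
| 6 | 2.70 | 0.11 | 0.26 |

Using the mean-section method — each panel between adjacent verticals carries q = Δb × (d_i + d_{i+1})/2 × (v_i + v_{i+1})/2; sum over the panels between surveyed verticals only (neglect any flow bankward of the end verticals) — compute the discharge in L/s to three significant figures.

221 L/s

Panel 1-2: Δb = 0.36 m, d̄ = (0.11+0.23)/2 = 0.17, v̄ = (0.25+0.34)/2 = 0.295 → q = 0.36×0.17×0.295 = 0.01805 m³/s
Panel 2-3: Δb = 0.23 m, d̄ = (0.23+0.26)/2 = 0.245, v̄ = (0.34+0.30)/2 = 0.32 → q = 0.23×0.245×0.32 = 0.01803 m³/s
Panel 3-4: Δb = 1.14 m, d̄ = (0.26+0.29)/2 = 0.275, v̄ = (0.30+0.36)/2 = 0.33 → q = 1.14×0.275×0.33 = 0.1035 m³/s
Panel 4-5: Δb = 0.4 m, d̄ = (0.29+0.32)/2 = 0.305, v̄ = (0.36+0.36)/2 = 0.36 → q = 0.4×0.305×0.36 = 0.04392 m³/s
Panel 5-6: Δb = 0.57 m, d̄ = (0.32+0.11)/2 = 0.215, v̄ = (0.36+0.26)/2 = 0.31 → q = 0.57×0.215×0.31 = 0.03799 m³/s
Q = Σ q = 0.2215 m³/s
= 0.2215 × 1000 = 221.5 L/s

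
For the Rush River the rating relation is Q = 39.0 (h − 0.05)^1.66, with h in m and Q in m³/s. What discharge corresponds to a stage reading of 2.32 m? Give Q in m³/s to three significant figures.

Q = 39.0 × (2.32 − 0.05)^1.66 = 39.0 × 2.27^1.66 = 152.1 m³/s

152 m³/s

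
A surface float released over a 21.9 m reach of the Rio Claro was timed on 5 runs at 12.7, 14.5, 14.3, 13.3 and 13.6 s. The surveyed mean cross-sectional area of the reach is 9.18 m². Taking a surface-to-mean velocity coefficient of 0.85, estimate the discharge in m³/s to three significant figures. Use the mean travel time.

t̄ = (12.7 + 14.5 + 14.3 + 13.3 + 13.6) / 5 = 13.68 s
v_surface = L / t̄ = 21.9 / 13.68 = 1.601 m/s
v_mean = 0.85 × 1.601 = 1.361 m/s
Q = A × v_mean = 9.18 × 1.361 = 12.49 m³/s

12.5 m³/s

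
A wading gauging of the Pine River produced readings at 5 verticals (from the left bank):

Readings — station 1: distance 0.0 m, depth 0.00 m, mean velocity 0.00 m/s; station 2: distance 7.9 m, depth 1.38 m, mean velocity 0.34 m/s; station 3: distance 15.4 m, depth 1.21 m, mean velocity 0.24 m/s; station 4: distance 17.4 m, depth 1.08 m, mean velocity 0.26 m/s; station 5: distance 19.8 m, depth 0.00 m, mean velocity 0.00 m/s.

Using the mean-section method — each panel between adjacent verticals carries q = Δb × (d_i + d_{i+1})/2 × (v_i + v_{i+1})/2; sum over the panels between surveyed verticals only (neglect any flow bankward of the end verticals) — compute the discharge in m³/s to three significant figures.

Panel 1-2: Δb = 7.9 m, d̄ = (0.00+1.38)/2 = 0.69, v̄ = (0.00+0.34)/2 = 0.17 → q = 7.9×0.69×0.17 = 0.9267 m³/s
Panel 2-3: Δb = 7.5 m, d̄ = (1.38+1.21)/2 = 1.295, v̄ = (0.34+0.24)/2 = 0.29 → q = 7.5×1.295×0.29 = 2.817 m³/s
Panel 3-4: Δb = 2 m, d̄ = (1.21+1.08)/2 = 1.145, v̄ = (0.24+0.26)/2 = 0.25 → q = 2×1.145×0.25 = 0.5725 m³/s
Panel 4-5: Δb = 2.4 m, d̄ = (1.08+0.00)/2 = 0.54, v̄ = (0.26+0.00)/2 = 0.13 → q = 2.4×0.54×0.13 = 0.1685 m³/s
Q = Σ q = 4.484 m³/s

4.48 m³/s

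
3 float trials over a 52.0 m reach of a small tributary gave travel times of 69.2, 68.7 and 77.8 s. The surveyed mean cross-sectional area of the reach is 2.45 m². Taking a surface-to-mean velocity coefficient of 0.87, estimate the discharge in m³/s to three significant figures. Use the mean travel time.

1.54 m³/s

t̄ = (69.2 + 68.7 + 77.8) / 3 = 71.9 s
v_surface = L / t̄ = 52.0 / 71.9 = 0.7232 m/s
v_mean = 0.87 × 0.7232 = 0.6292 m/s
Q = A × v_mean = 2.45 × 0.6292 = 1.542 m³/s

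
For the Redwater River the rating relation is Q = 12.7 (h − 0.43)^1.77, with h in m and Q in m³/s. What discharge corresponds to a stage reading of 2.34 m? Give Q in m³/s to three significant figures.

Q = 12.7 × (2.34 − 0.43)^1.77 = 12.7 × 1.91^1.77 = 39.92 m³/s

39.9 m³/s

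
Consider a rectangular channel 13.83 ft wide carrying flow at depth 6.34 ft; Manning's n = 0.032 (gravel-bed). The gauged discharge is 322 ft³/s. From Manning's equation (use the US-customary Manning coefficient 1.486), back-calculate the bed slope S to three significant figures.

0.00127

A = b·y = 13.83 × 6.34 = 87.68 ft²
P = b + 2y = 13.83 + 2×6.34 = 26.51 ft
R = A/P = 87.68/26.51 = 3.308 ft
S = (Q·n / (1.486·A·R^(2/3)))² = (322×0.032 / (1.486×87.68×2.220))² = 0.001269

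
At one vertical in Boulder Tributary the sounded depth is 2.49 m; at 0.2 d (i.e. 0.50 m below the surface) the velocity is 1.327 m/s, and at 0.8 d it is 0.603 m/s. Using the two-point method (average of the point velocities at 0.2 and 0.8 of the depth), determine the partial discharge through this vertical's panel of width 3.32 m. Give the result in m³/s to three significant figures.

v̄ = (1.327 + 0.603) / 2 = 0.9650 m/s
q = v̄ × d × w = 0.9650 × 2.49 × 3.32 = 7.977 m³/s

7.98 m³/s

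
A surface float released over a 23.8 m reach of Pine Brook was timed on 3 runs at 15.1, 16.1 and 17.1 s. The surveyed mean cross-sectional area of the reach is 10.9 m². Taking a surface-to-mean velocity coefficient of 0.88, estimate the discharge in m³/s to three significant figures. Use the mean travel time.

14.2 m³/s

t̄ = (15.1 + 16.1 + 17.1) / 3 = 16.1 s
v_surface = L / t̄ = 23.8 / 16.1 = 1.478 m/s
v_mean = 0.88 × 1.478 = 1.301 m/s
Q = A × v_mean = 10.9 × 1.301 = 14.18 m³/s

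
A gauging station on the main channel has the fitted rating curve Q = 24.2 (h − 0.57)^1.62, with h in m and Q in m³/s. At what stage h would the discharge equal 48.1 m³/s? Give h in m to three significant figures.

h − h₀ = (Q/C)^(1/b) = (48.1/24.2)^(1/1.62) = 1.528 m
h = 0.57 + 1.528 = 2.098 m

2.10 m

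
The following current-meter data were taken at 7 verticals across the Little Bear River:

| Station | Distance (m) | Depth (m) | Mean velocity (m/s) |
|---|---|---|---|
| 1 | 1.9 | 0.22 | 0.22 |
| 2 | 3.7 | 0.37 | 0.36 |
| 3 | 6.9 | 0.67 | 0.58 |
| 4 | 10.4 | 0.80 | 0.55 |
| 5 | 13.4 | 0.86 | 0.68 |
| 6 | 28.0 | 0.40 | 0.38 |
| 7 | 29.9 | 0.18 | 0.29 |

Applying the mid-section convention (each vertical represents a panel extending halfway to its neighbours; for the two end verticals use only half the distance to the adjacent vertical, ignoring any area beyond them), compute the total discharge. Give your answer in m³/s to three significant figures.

9.56 m³/s

w_1 = (3.7 − 1.9)/2 = 0.9 m; q_1 = 0.22 × 0.22 × 0.9 = 0.04356 m³/s
w_2 = (6.9 − 1.9)/2 = 2.5 m; q_2 = 0.36 × 0.37 × 2.5 = 0.3330 m³/s
w_3 = (10.4 − 3.7)/2 = 3.35 m; q_3 = 0.58 × 0.67 × 3.35 = 1.302 m³/s
w_4 = (13.4 − 6.9)/2 = 3.25 m; q_4 = 0.55 × 0.80 × 3.25 = 1.430 m³/s
w_5 = (28.0 − 10.4)/2 = 8.8 m; q_5 = 0.68 × 0.86 × 8.8 = 5.146 m³/s
w_6 = (29.9 − 13.4)/2 = 8.25 m; q_6 = 0.38 × 0.40 × 8.25 = 1.254 m³/s
w_7 = (29.9 − 28.0)/2 = 0.95 m; q_7 = 0.29 × 0.18 × 0.95 = 0.04959 m³/s
Q = Σ qᵢ = 9.558 m³/s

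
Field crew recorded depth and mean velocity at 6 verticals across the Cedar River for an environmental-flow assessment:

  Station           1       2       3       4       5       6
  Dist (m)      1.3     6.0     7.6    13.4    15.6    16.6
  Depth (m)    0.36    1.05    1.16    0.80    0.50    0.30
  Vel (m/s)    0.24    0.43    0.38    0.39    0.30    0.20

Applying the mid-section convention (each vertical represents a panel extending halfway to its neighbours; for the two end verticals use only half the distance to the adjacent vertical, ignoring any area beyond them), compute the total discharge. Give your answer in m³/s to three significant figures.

w_1 = (6.0 − 1.3)/2 = 2.35 m; q_1 = 0.24 × 0.36 × 2.35 = 0.2030 m³/s
w_2 = (7.6 − 1.3)/2 = 3.15 m; q_2 = 0.43 × 1.05 × 3.15 = 1.422 m³/s
w_3 = (13.4 − 6.0)/2 = 3.7 m; q_3 = 0.38 × 1.16 × 3.7 = 1.631 m³/s
w_4 = (15.6 − 7.6)/2 = 4 m; q_4 = 0.39 × 0.80 × 4 = 1.248 m³/s
w_5 = (16.6 − 13.4)/2 = 1.6 m; q_5 = 0.30 × 0.50 × 1.6 = 0.2400 m³/s
w_6 = (16.6 − 15.6)/2 = 0.5 m; q_6 = 0.20 × 0.30 × 0.5 = 0.03000 m³/s
Q = Σ qᵢ = 4.774 m³/s

4.77 m³/s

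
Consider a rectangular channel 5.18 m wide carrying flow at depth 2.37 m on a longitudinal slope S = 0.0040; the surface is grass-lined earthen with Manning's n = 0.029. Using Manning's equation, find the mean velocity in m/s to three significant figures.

A = b·y = 5.18 × 2.37 = 12.28 m²
P = b + 2y = 5.18 + 2×2.37 = 9.920 m
R = A/P = 12.28/9.920 = 1.238 m
Q = (1/n)·A·R^(2/3)·S^(1/2) = (1/0.029) × 12.28 × 1.238^(2/3) × 0.0040^(1/2) = 30.86 m³/s
V = Q/A = 30.86/12.28 = 2.514 m/s

2.51 m/s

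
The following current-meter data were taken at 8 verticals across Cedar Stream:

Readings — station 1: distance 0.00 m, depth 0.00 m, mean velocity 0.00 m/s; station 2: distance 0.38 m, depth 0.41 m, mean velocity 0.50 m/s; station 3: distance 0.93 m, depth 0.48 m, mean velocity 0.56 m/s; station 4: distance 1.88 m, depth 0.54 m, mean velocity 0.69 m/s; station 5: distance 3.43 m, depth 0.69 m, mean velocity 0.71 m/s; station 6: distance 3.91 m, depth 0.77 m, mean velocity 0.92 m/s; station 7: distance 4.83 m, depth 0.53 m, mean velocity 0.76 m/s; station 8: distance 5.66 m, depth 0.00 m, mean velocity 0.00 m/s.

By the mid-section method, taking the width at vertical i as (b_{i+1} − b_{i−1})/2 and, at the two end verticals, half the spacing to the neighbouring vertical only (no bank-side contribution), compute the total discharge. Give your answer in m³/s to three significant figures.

w_2 = (0.93 − 0.00)/2 = 0.465 m; q_2 = 0.50 × 0.41 × 0.465 = 0.09533 m³/s
w_3 = (1.88 − 0.38)/2 = 0.75 m; q_3 = 0.56 × 0.48 × 0.75 = 0.2016 m³/s
w_4 = (3.43 − 0.93)/2 = 1.25 m; q_4 = 0.69 × 0.54 × 1.25 = 0.4658 m³/s
w_5 = (3.91 − 1.88)/2 = 1.015 m; q_5 = 0.71 × 0.69 × 1.015 = 0.4972 m³/s
w_6 = (4.83 − 3.43)/2 = 0.7 m; q_6 = 0.92 × 0.77 × 0.7 = 0.4959 m³/s
w_7 = (5.66 − 3.91)/2 = 0.875 m; q_7 = 0.76 × 0.53 × 0.875 = 0.3525 m³/s
Stations 1, 8 contribute zero (depth or velocity is 0).
Q = Σ qᵢ = 2.108 m³/s

2.11 m³/s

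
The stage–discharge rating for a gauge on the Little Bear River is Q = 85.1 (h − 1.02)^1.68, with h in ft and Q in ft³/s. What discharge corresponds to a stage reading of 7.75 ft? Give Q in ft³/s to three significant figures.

2090 ft³/s

Q = 85.1 × (7.75 − 1.02)^1.68 = 85.1 × 6.73^1.68 = 2094 ft³/s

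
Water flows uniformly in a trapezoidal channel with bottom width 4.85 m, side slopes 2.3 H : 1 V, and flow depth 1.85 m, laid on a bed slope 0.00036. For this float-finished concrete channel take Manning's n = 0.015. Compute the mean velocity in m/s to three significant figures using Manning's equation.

A = (b + z·y)·y = (4.85 + 2.3×1.85)×1.85 = 16.84 m²
P = b + 2y√(1+z²) = 4.85 + 2×1.85×√(1+2.3²) = 14.13 m
R = A/P = 16.84/14.13 = 1.192 m
Q = (1/n)·A·R^(2/3)·S^(1/2) = (1/0.015) × 16.84 × 1.192^(2/3) × 0.00036^(1/2) = 23.95 m³/s
V = Q/A = 23.95/16.84 = 1.422 m/s

1.42 m/s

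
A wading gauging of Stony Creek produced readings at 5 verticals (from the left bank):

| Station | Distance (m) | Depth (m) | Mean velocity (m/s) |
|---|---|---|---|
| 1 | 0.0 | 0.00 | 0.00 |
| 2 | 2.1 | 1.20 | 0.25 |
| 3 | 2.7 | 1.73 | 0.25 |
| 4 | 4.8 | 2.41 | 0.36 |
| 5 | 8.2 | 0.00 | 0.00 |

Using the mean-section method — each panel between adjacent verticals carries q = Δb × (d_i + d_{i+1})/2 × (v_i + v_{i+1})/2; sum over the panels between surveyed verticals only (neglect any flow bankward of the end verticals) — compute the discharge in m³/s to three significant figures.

2.44 m³/s

Panel 1-2: Δb = 2.1 m, d̄ = (0.00+1.20)/2 = 0.6, v̄ = (0.00+0.25)/2 = 0.125 → q = 2.1×0.6×0.125 = 0.1575 m³/s
Panel 2-3: Δb = 0.6 m, d̄ = (1.20+1.73)/2 = 1.465, v̄ = (0.25+0.25)/2 = 0.25 → q = 0.6×1.465×0.25 = 0.2198 m³/s
Panel 3-4: Δb = 2.1 m, d̄ = (1.73+2.41)/2 = 2.07, v̄ = (0.25+0.36)/2 = 0.305 → q = 2.1×2.07×0.305 = 1.326 m³/s
Panel 4-5: Δb = 3.4 m, d̄ = (2.41+0.00)/2 = 1.205, v̄ = (0.36+0.00)/2 = 0.18 → q = 3.4×1.205×0.18 = 0.7375 m³/s
Q = Σ q = 2.441 m³/s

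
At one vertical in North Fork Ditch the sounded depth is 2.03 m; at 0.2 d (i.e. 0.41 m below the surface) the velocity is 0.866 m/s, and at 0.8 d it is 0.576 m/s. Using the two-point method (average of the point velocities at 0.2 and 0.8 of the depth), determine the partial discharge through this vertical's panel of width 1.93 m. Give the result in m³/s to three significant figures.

v̄ = (0.866 + 0.576) / 2 = 0.7210 m/s
q = v̄ × d × w = 0.7210 × 2.03 × 1.93 = 2.825 m³/s

2.82 m³/s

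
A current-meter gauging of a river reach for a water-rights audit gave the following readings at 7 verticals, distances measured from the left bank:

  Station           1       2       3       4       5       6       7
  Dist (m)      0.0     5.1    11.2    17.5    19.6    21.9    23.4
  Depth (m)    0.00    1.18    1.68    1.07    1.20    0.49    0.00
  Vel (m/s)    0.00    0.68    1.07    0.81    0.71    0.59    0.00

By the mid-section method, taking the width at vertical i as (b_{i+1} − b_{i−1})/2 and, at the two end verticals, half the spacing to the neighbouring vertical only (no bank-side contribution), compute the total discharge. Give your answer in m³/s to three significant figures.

21.7 m³/s

w_2 = (11.2 − 0.0)/2 = 5.6 m; q_2 = 0.68 × 1.18 × 5.6 = 4.493 m³/s
w_3 = (17.5 − 5.1)/2 = 6.2 m; q_3 = 1.07 × 1.68 × 6.2 = 11.15 m³/s
w_4 = (19.6 − 11.2)/2 = 4.2 m; q_4 = 0.81 × 1.07 × 4.2 = 3.640 m³/s
w_5 = (21.9 − 17.5)/2 = 2.2 m; q_5 = 0.71 × 1.20 × 2.2 = 1.874 m³/s
w_6 = (23.4 − 19.6)/2 = 1.9 m; q_6 = 0.59 × 0.49 × 1.9 = 0.5493 m³/s
Stations 1, 7 contribute zero (depth or velocity is 0).
Q = Σ qᵢ = 21.70 m³/s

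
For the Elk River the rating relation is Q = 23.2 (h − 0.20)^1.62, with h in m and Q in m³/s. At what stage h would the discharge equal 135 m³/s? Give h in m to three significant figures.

3.17 m

h − h₀ = (Q/C)^(1/b) = (135/23.2)^(1/1.62) = 2.966 m
h = 0.20 + 2.966 = 3.166 m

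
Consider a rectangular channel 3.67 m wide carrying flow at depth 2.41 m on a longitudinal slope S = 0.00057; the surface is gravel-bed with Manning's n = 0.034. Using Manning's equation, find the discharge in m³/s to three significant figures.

6.38 m³/s

A = b·y = 3.67 × 2.41 = 8.845 m²
P = b + 2y = 3.67 + 2×2.41 = 8.490 m
R = A/P = 8.845/8.490 = 1.042 m
Q = (1/n)·A·R^(2/3)·S^(1/2) = (1/0.034) × 8.845 × 1.042^(2/3) × 0.00057^(1/2) = 6.383 m³/s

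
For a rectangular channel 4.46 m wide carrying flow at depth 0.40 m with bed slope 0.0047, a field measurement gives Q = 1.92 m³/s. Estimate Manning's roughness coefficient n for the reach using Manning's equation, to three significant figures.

A = b·y = 4.46 × 0.40 = 1.784 m²
P = b + 2y = 4.46 + 2×0.40 = 5.260 m
R = A/P = 1.784/5.260 = 0.3392 m
n = (1/Q)·A·R^(2/3)·S^(1/2) = (1/1.92) × 1.784 × 0.4863 × 0.06856 = 0.03098

0.0310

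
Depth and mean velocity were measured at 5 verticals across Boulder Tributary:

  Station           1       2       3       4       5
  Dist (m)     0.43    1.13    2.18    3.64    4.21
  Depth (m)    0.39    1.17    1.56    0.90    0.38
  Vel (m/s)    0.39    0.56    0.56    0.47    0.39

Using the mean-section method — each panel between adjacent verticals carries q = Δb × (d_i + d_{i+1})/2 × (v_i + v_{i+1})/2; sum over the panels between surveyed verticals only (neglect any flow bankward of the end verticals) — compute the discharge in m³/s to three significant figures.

2.14 m³/s

Panel 1-2: Δb = 0.7 m, d̄ = (0.39+1.17)/2 = 0.78, v̄ = (0.39+0.56)/2 = 0.475 → q = 0.7×0.78×0.475 = 0.2594 m³/s
Panel 2-3: Δb = 1.05 m, d̄ = (1.17+1.56)/2 = 1.365, v̄ = (0.56+0.56)/2 = 0.56 → q = 1.05×1.365×0.56 = 0.8026 m³/s
Panel 3-4: Δb = 1.46 m, d̄ = (1.56+0.90)/2 = 1.23, v̄ = (0.56+0.47)/2 = 0.515 → q = 1.46×1.23×0.515 = 0.9248 m³/s
Panel 4-5: Δb = 0.57 m, d̄ = (0.90+0.38)/2 = 0.64, v̄ = (0.47+0.39)/2 = 0.43 → q = 0.57×0.64×0.43 = 0.1569 m³/s
Q = Σ q = 2.144 m³/s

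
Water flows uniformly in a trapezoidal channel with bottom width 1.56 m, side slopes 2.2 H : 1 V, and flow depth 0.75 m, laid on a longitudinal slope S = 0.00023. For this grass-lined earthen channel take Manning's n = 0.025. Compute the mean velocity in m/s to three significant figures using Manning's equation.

A = (b + z·y)·y = (1.56 + 2.2×0.75)×0.75 = 2.408 m²
P = b + 2y√(1+z²) = 1.56 + 2×0.75×√(1+2.2²) = 5.185 m
R = A/P = 2.408/5.185 = 0.4643 m
Q = (1/n)·A·R^(2/3)·S^(1/2) = (1/0.025) × 2.408 × 0.4643^(2/3) × 0.00023^(1/2) = 0.8757 m³/s
V = Q/A = 0.8757/2.408 = 0.3638 m/s

0.364 m/s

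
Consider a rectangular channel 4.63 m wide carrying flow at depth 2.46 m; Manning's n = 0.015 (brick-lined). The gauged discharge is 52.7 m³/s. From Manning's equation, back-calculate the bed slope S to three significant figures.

0.00381

A = b·y = 4.63 × 2.46 = 11.39 m²
P = b + 2y = 4.63 + 2×2.46 = 9.550 m
R = A/P = 11.39/9.550 = 1.193 m
S = (Q·n / (1·A·R^(2/3)))² = (52.7×0.015 / (1×11.39×1.125))² = 0.003809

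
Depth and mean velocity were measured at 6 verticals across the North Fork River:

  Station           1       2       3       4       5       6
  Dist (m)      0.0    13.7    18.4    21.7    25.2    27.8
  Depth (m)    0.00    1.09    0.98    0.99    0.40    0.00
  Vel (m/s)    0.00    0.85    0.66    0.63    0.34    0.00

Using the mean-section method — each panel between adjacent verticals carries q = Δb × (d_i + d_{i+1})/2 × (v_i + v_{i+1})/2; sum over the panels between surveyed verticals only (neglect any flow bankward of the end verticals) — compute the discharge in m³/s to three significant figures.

Panel 1-2: Δb = 13.7 m, d̄ = (0.00+1.09)/2 = 0.545, v̄ = (0.00+0.85)/2 = 0.425 → q = 13.7×0.545×0.425 = 3.173 m³/s
Panel 2-3: Δb = 4.7 m, d̄ = (1.09+0.98)/2 = 1.035, v̄ = (0.85+0.66)/2 = 0.755 → q = 4.7×1.035×0.755 = 3.673 m³/s
Panel 3-4: Δb = 3.3 m, d̄ = (0.98+0.99)/2 = 0.985, v̄ = (0.66+0.63)/2 = 0.645 → q = 3.3×0.985×0.645 = 2.097 m³/s
Panel 4-5: Δb = 3.5 m, d̄ = (0.99+0.40)/2 = 0.695, v̄ = (0.63+0.34)/2 = 0.485 → q = 3.5×0.695×0.485 = 1.180 m³/s
Panel 5-6: Δb = 2.6 m, d̄ = (0.40+0.00)/2 = 0.2, v̄ = (0.34+0.00)/2 = 0.17 → q = 2.6×0.2×0.17 = 0.08840 m³/s
Q = Σ q = 10.21 m³/s

10.2 m³/s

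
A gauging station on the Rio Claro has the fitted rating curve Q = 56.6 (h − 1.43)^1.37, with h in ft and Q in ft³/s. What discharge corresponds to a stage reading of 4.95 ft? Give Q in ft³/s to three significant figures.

317 ft³/s

Q = 56.6 × (4.95 − 1.43)^1.37 = 56.6 × 3.52^1.37 = 317.4 ft³/s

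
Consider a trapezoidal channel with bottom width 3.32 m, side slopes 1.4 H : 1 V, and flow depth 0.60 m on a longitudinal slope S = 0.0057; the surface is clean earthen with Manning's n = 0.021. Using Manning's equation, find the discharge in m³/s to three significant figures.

5.37 m³/s

A = (b + z·y)·y = (3.32 + 1.4×0.60)×0.60 = 2.496 m²
P = b + 2y√(1+z²) = 3.32 + 2×0.60×√(1+1.4²) = 5.385 m
R = A/P = 2.496/5.385 = 0.4635 m
Q = (1/n)·A·R^(2/3)·S^(1/2) = (1/0.021) × 2.496 × 0.4635^(2/3) × 0.0057^(1/2) = 5.375 m³/s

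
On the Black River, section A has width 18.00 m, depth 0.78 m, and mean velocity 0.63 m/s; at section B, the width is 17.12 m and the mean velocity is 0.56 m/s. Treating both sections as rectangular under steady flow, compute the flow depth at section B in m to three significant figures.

0.923 m

Q = A₁V₁ = (18.00×0.78) × 0.63 = 8.845 m³/s
d₂ = Q/(b₂ V₂) = 8.845/(17.12×0.56) = 0.9226 m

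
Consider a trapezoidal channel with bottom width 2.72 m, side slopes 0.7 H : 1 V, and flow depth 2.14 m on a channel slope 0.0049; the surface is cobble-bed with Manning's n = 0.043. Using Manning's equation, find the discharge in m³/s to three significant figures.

A = (b + z·y)·y = (2.72 + 0.7×2.14)×2.14 = 9.027 m²
P = b + 2y√(1+z²) = 2.72 + 2×2.14×√(1+0.7²) = 7.944 m
R = A/P = 9.027/7.944 = 1.136 m
Q = (1/n)·A·R^(2/3)·S^(1/2) = (1/0.043) × 9.027 × 1.136^(2/3) × 0.0049^(1/2) = 16.00 m³/s

16.0 m³/s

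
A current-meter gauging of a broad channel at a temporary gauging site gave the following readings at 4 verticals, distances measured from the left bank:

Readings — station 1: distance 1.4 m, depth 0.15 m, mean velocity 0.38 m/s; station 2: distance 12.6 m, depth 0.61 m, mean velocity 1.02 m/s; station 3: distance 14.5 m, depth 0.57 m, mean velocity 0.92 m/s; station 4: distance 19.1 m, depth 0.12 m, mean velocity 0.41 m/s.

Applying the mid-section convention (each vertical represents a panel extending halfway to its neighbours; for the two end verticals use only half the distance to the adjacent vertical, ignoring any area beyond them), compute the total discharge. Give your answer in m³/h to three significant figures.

22400 m³/h

w_1 = (12.6 − 1.4)/2 = 5.6 m; q_1 = 0.38 × 0.15 × 5.6 = 0.3192 m³/s
w_2 = (14.5 − 1.4)/2 = 6.55 m; q_2 = 1.02 × 0.61 × 6.55 = 4.075 m³/s
w_3 = (19.1 − 12.6)/2 = 3.25 m; q_3 = 0.92 × 0.57 × 3.25 = 1.704 m³/s
w_4 = (19.1 − 14.5)/2 = 2.3 m; q_4 = 0.41 × 0.12 × 2.3 = 0.1132 m³/s
Q = Σ qᵢ = 6.212 m³/s
= 6.212 × 3600 = 22360 m³/h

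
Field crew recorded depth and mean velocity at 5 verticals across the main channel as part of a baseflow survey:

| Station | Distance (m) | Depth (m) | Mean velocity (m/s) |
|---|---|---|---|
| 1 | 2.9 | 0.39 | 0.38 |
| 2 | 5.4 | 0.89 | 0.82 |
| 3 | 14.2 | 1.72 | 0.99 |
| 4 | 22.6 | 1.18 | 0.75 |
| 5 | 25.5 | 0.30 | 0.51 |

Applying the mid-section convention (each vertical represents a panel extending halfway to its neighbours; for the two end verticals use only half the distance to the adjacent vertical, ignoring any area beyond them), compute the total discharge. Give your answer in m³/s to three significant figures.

w_1 = (5.4 − 2.9)/2 = 1.25 m; q_1 = 0.38 × 0.39 × 1.25 = 0.1853 m³/s
w_2 = (14.2 − 2.9)/2 = 5.65 m; q_2 = 0.82 × 0.89 × 5.65 = 4.123 m³/s
w_3 = (22.6 − 5.4)/2 = 8.6 m; q_3 = 0.99 × 1.72 × 8.6 = 14.64 m³/s
w_4 = (25.5 − 14.2)/2 = 5.65 m; q_4 = 0.75 × 1.18 × 5.65 = 5.000 m³/s
w_5 = (25.5 − 22.6)/2 = 1.45 m; q_5 = 0.51 × 0.30 × 1.45 = 0.2219 m³/s
Q = Σ qᵢ = 24.17 m³/s

24.2 m³/s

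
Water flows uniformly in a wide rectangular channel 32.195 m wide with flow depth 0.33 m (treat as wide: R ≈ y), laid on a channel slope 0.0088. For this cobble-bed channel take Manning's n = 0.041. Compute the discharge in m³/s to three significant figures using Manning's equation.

A = b·y = 32.195 × 0.33 = 10.62 m²
Wide channel: R ≈ y = 0.33 m
Q = (1/n)·A·R^(2/3)·S^(1/2) = (1/0.041) × 10.62 × 0.3300^(2/3) × 0.0088^(1/2) = 11.61 m³/s

11.6 m³/s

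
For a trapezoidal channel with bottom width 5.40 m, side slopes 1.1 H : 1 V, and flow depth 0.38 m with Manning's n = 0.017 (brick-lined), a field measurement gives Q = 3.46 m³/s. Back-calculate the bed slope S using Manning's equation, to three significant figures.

A = (b + z·y)·y = (5.40 + 1.1×0.38)×0.38 = 2.211 m²
P = b + 2y√(1+z²) = 5.40 + 2×0.38×√(1+1.1²) = 6.530 m
R = A/P = 2.211/6.530 = 0.3386 m
S = (Q·n / (1·A·R^(2/3)))² = (3.46×0.017 / (1×2.211×0.4858))² = 0.003000

0.00300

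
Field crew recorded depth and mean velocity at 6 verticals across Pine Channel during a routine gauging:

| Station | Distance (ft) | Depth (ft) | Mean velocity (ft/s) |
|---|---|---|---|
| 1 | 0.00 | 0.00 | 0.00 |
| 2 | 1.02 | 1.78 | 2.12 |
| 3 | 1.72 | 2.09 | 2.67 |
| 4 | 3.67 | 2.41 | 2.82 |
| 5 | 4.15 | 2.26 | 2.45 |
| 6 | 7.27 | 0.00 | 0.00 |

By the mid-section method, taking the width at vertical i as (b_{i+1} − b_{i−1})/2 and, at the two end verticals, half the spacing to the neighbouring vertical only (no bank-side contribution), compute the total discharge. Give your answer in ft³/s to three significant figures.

w_2 = (1.72 − 0.00)/2 = 0.86 ft; q_2 = 2.12 × 1.78 × 0.86 = 3.245 ft³/s
w_3 = (3.67 − 1.02)/2 = 1.325 ft; q_3 = 2.67 × 2.09 × 1.325 = 7.394 ft³/s
w_4 = (4.15 − 1.72)/2 = 1.215 ft; q_4 = 2.82 × 2.41 × 1.215 = 8.257 ft³/s
w_5 = (7.27 − 3.67)/2 = 1.8 ft; q_5 = 2.45 × 2.26 × 1.8 = 9.967 ft³/s
Stations 1, 6 contribute zero (depth or velocity is 0).
Q = Σ qᵢ = 28.86 ft³/s

28.9 ft³/s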